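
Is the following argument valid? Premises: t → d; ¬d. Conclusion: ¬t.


This matches the form of modus tollens: the conclusion follows in every model of the premises.

Valid.


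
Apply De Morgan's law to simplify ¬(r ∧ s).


De Morgan: the negation of a conjunction is the disjunction of the negations.
Distribute ¬ across ∧, flipping it to ∨, and negate each literal.

(¬r) ∨ (¬s)


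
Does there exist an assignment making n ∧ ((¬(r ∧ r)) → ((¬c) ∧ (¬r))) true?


Search for a satisfying assignment over {c, n, r}.
Try c=F, n=T, r=F: the formula evaluates to T.
A satisfying assignment exists.

Satisfiable.


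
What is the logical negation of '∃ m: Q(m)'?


¬(∀ x: φ) = ∃ x: ¬φ, and ¬(∃ x: φ) = ∀ x: ¬φ.
Apply to the existential statement.

∀ m: ¬(Q(m))


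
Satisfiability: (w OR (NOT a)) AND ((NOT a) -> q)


Search for a satisfying assignment over {a, q, w}.
Try a=F, q=T, w=F: the formula evaluates to T.
A satisfying assignment exists.

Satisfiable.


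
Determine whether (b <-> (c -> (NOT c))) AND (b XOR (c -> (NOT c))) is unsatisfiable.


Truth table over {b, c}:
b | c | φ
---------
F | F | F
T | F | F
F | T | F
T | T | F
Every row is false.

Yes, it is a contradiction.


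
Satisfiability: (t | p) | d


Search for a satisfying assignment over {d, p, t}.
Try d=True, p=False, t=False: the formula evaluates to True.
A satisfying assignment exists.

Satisfiable.


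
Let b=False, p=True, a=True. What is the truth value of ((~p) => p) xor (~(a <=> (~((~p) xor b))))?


Substitute b=False, p=True, a=True:
~p = False
(~p) => p = False => True = True
~p = False
(~p) xor b = False xor False = False
~((~p) xor b) = True
a <=> (~((~p) xor b)) = True <=> True = True
~(a <=> (~((~p) xor b))) = False
((~p) => p) xor (~(a <=> (~((~p) xor b)))) = True xor False = True

True


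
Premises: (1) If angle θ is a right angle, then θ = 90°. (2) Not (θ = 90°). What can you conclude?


Modus tollens: from (P → Q) and ¬Q, infer ¬P.
Q = 'θ = 90°' is denied; since P → Q, P must also fail.

Not (angle θ is a right angle).


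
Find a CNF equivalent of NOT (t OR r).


Step 1: Apply De Morgan: ¬(t ∨ r) = ¬t ∧ ¬r.

(NOT t) AND (NOT r)


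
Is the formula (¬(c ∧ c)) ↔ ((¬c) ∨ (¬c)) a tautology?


Build the truth table over {c}:
c | φ
-----
F | T
T | T
Every row evaluates to true.

Yes, it is a tautology.


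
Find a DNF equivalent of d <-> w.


Step 1: d ↔ w is true exactly when both agree: (d ∧ w) ∨ (¬d ∧ ¬w).

(d AND w) OR ((NOT d) AND (NOT w))


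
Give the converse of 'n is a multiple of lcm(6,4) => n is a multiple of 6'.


The converse of (P → Q) is (Q → P). It is not in general equivalent to the original.
Here P = 'n is a multiple of lcm(6,4)' and Q = 'n is a multiple of 6'.

If n is a multiple of 6, then n is a multiple of lcm(6,4).


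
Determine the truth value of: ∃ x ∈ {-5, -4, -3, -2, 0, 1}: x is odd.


Evaluate the predicate on each element: -5:T, -4:F, -3:T, -2:F, 0:F, 1:T.
Witness x = -5 satisfies the predicate.

T


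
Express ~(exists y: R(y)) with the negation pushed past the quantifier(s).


¬(forall x: φ) = exists x: ¬φ, and ¬(exists x: φ) = forall x: ¬φ.
Apply to the existential statement.

forall y: ~(R(y))


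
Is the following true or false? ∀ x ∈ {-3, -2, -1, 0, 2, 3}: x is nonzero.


Evaluate the predicate on each element: -3:T, -2:T, -1:T, 0:F, 2:T, 3:T.
Counterexample x = 0 fails the predicate.

F


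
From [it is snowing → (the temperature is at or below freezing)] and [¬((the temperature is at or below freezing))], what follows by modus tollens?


Modus tollens: from (P → Q) and ¬Q, infer ¬P.
Q = '(the temperature is at or below freezing)' is denied; since P → Q, P must also fail.

Not (it is snowing).


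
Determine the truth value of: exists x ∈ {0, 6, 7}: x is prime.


Evaluate the predicate on each element: 0:False, 6:False, 7:True.
Witness x = 7 satisfies the predicate.

True


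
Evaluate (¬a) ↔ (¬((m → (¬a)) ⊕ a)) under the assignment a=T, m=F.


Substitute a=T, m=F:
¬a = F
¬a = F
m → (¬a) = F → F = T
(m → (¬a)) ⊕ a = T ⊕ T = F
¬((m → (¬a)) ⊕ a) = T
(¬a) ↔ (¬((m → (¬a)) ⊕ a)) = F ↔ T = F

F


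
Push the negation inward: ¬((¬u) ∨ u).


De Morgan: the negation of a disjunction is the conjunction of the negations.
Distribute ¬ across ∨, flipping it to ∧, and negate each literal.

u ∧ (¬u)


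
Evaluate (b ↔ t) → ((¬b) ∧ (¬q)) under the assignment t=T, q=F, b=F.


Substitute t=T, q=F, b=F:
b ↔ t = F ↔ T = F
¬b = T
¬q = T
(¬b) ∧ (¬q) = T ∧ T = T
(b ↔ t) → ((¬b) ∧ (¬q)) = F → T = T

T


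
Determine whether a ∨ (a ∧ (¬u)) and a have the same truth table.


Compare truth tables:
a | u | φ | ψ
-------------
F | F | F | F
T | F | T | T
F | T | F | F
T | T | T | T
The columns φ and ψ agree on every row.

Yes, they are logically equivalent.


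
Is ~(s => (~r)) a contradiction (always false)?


Truth table over {r, s}:
r | s | φ
---------
False | False | False
True | False | False
False | True | False
True | True | True
Satisfying assignment at row 4: r=True, s=True gives True.

No, it is not a contradiction.


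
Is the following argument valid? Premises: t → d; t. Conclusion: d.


This matches the form of modus ponens: the conclusion follows in every model of the premises.

Valid.


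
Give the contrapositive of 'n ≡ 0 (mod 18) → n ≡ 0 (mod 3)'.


The contrapositive of (P → Q) is (¬Q → ¬P); it is logically equivalent to the original.
Here P = 'n ≡ 0 (mod 18)' and Q = 'n ≡ 0 (mod 3)'.

If not (n ≡ 0 (mod 3)), then not (n ≡ 0 (mod 18)).


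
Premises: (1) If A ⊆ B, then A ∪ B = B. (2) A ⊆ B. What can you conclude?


Modus ponens: from (P → Q) and P, infer Q.
P = 'A ⊆ B' is asserted, and P → Q holds, so Q follows.

A ∪ B = B.


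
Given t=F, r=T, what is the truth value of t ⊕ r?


Exclusive or is true when exactly one operand is true.
Substitute: t=F, r=T.
F ⊕ T evaluates to T.

T


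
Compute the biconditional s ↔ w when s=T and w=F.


Biconditional is true when both operands have the same truth value.
Substitute: s=T, w=F.
T ↔ F evaluates to F.

F


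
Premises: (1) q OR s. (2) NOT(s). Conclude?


Disjunctive syllogism: from (P ∨ Q) and ¬P, infer Q.
One disjunct, 's', is ruled out; the other must hold.

q


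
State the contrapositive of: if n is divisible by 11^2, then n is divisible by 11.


The contrapositive of (P → Q) is (¬Q → ¬P); it is logically equivalent to the original.
Here P = 'n is divisible by 11^2' and Q = 'n is divisible by 11'.

If not (n is divisible by 11), then not (n is divisible by 11^2).


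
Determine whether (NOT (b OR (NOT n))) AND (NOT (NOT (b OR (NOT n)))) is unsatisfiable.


Truth table over {b, n}:
b | n | φ
---------
F | F | F
T | F | F
F | T | F
T | T | F
Every row is false.

Yes, it is a contradiction.


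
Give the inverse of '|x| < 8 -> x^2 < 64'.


The inverse of (P → Q) is (¬P → ¬Q). It is equivalent to the converse, not to the original.
Here P = '|x| < 8' and Q = 'x^2 < 64'.

If not (|x| < 8), then not (x^2 < 64).


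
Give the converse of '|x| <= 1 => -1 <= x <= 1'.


The converse of (P → Q) is (Q → P). It is not in general equivalent to the original.
Here P = '|x| <= 1' and Q = '-1 <= x <= 1'.

If -1 <= x <= 1, then |x| <= 1.


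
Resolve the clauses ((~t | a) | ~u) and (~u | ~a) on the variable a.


The clauses contain complementary literals a and ~a.
Resolution eliminates this pair and disjoins the remaining literals (merging duplicates).

(~u | ~t)


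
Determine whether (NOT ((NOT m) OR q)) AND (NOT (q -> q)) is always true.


Build the truth table over {m, q}:
m | q | φ
---------
F | F | F
T | F | F
F | T | F
T | T | F
Counterexample at row 1: with m=F, q=F, the formula is F.

No, it is not a tautology.


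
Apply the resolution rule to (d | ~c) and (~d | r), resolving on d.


The clauses contain complementary literals d and ~d.
Resolution eliminates this pair and disjoins the remaining literals (merging duplicates).

(~c | r)


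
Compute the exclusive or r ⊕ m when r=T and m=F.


Exclusive or is true when exactly one operand is true.
Substitute: r=T, m=F.
T ⊕ F evaluates to T.

T


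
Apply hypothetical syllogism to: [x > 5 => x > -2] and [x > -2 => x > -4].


Hypothetical syllogism: from (P → Q) and (Q → R), infer (P → R).
Chain the two implications through the shared middle term 'x > -2'.

x > 5 => x > -4


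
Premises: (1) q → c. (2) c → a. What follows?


Hypothetical syllogism: from (P → Q) and (Q → R), infer (P → R).
Chain the two implications through the shared middle term 'c'.

q → a


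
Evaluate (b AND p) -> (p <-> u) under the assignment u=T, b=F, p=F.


Substitute u=T, b=F, p=F:
b AND p = F AND F = F
p <-> u = F <-> T = F
(b AND p) -> (p <-> u) = F -> F = T

T


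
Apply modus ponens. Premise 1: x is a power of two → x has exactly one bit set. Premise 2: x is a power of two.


Modus ponens: from (P → Q) and P, infer Q.
P = 'x is a power of two' is asserted, and P → Q holds, so Q follows.

x has exactly one bit set.


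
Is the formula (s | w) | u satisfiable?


Search for a satisfying assignment over {s, u, w}.
Try s=True, u=False, w=False: the formula evaluates to True.
A satisfying assignment exists.

Satisfiable.


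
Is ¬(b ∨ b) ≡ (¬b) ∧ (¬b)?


Compare truth tables:
b | φ | ψ
---------
F | T | T
T | F | F
The columns φ and ψ agree on every row.

Yes, they are logically equivalent.


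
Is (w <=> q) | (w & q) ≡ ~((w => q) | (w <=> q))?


Compare truth tables:
q | w | φ | ψ
-------------
False | False | True | False
True | False | False | False
False | True | False | True
True | True | True | False
They differ at row 1 (q=False, w=False): φ=True but ψ=False.

No, they are not logically equivalent.


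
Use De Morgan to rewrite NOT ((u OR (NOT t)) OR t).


De Morgan: the negation of a disjunction is the conjunction of the negations.
Distribute NOT across OR, flipping it to AND, and negate each literal.

((NOT u) AND t) AND (NOT t)


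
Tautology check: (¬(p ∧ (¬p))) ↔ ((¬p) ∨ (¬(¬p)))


Build the truth table over {p}:
p | φ
-----
F | T
T | T
Every row evaluates to true.

Yes, it is a tautology.


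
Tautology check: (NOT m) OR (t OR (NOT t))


Build the truth table over {m, t}:
m | t | φ
---------
F | F | T
T | F | T
F | T | T
T | T | T
Every row evaluates to true.

Yes, it is a tautology.


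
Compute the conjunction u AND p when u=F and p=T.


Conjunction is true only when both operands are true.
Substitute: u=F, p=T.
F AND T evaluates to F.

F


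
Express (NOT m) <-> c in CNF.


Step 1: Rewrite (¬m) ↔ c as ((¬m) → c) ∧ (c → (¬m)).
Step 2: Rewrite each implication as a disjunction.
Step 3: Eliminate any double negations (¬¬X = X).

(m OR c) AND ((NOT c) OR (NOT m))


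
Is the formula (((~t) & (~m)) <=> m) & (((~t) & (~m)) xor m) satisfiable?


Check all 4 assignments over {m, t}:
m | t | φ
---------
False | False | False
True | False | False
False | True | False
True | True | False
No assignment makes the formula true.

Unsatisfiable.


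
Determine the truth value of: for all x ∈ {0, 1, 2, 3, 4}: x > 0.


Evaluate the predicate on each element: 0:F, 1:T, 2:T, 3:T, 4:T.
Counterexample x = 0 fails the predicate.

F


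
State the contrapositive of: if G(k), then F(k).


The contrapositive of (P → Q) is (¬Q → ¬P); it is logically equivalent to the original.
Here P = 'G(k)' and Q = 'F(k)'.

If not (F(k)), then not (G(k)).


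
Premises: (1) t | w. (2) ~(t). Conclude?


Disjunctive syllogism: from (P ∨ Q) and ¬P, infer Q.
One disjunct, 't', is ruled out; the other must hold.

w


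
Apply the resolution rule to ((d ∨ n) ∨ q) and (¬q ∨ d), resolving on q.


The clauses contain complementary literals q and ¬q.
Resolution eliminates this pair and disjoins the remaining literals (merging duplicates).

(n ∨ d)


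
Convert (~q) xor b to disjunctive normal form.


Step 1: (¬q) ⊕ b is true exactly when they disagree: ((¬q) ∧ ¬b) ∨ (¬(¬q) ∧ b).
Step 2: Eliminate any double negations (¬¬X = X).

((~q) & (~b)) | (q & b)


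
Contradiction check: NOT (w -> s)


Truth table over {s, w}:
s | w | φ
---------
F | F | F
T | F | F
F | T | T
T | T | F
Satisfying assignment at row 3: s=F, w=T gives T.

No, it is not a contradiction.


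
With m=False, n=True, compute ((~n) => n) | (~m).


Substitute m=False, n=True:
~n = False
(~n) => n = False => True = True
~m = True
((~n) => n) | (~m) = True | True = True

True


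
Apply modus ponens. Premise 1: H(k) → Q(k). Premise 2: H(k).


Modus ponens: from (P → Q) and P, infer Q.
P = 'H(k)' is asserted, and P → Q holds, so Q follows.

Q(k).


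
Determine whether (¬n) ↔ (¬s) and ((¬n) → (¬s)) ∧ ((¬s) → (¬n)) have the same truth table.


Compare truth tables:
n | s | φ | ψ
-------------
F | F | T | T
T | F | F | F
F | T | F | F
T | T | T | T
The columns φ and ψ agree on every row.

Yes, they are logically equivalent.


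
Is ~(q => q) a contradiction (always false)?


Truth table over {q}:
q | φ
-----
False | False
True | False
Every row is false.

Yes, it is a contradiction.


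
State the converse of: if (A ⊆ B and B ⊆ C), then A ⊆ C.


The converse of (P → Q) is (Q → P). It is not in general equivalent to the original.
Here P = '(A ⊆ B and B ⊆ C)' and Q = 'A ⊆ C'.

If A ⊆ C, then (A ⊆ B and B ⊆ C).


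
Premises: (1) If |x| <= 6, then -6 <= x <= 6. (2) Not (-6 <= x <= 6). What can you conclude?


Modus tollens: from (P → Q) and ¬Q, infer ¬P.
Q = '-6 <= x <= 6' is denied; since P → Q, P must also fail.

Not (|x| <= 6).


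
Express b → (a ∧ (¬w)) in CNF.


Step 1: Rewrite b → (a ∧ (¬w)) as ¬b ∨ (a ∧ (¬w)).
Step 2: Distribute ∨ over ∧.

((¬b) ∨ a) ∧ ((¬b) ∨ (¬w))


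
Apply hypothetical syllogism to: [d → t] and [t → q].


Hypothetical syllogism: from (P → Q) and (Q → R), infer (P → R).
Chain the two implications through the shared middle term 't'.

d → q


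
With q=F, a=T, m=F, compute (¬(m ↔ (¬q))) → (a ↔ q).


Substitute q=F, a=T, m=F:
¬q = T
m ↔ (¬q) = F ↔ T = F
¬(m ↔ (¬q)) = T
a ↔ q = T ↔ F = F
(¬(m ↔ (¬q))) → (a ↔ q) = T → F = F

F


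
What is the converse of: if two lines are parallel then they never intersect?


The converse of (P → Q) is (Q → P). It is not in general equivalent to the original.
Here P = 'two lines are parallel' and Q = 'they never intersect'.

If they never intersect, then two lines are parallel.


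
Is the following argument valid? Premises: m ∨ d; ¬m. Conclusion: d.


This matches the form of disjunctive syllogism: the conclusion follows in every model of the premises.

Valid.


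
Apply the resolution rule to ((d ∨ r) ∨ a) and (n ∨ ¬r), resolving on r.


The clauses contain complementary literals r and ¬r.
Resolution eliminates this pair and disjoins the remaining literals (merging duplicates).

((a ∨ d) ∨ n)


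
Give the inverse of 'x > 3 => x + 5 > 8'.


The inverse of (P → Q) is (¬P → ¬Q). It is equivalent to the converse, not to the original.
Here P = 'x > 3' and Q = 'x + 5 > 8'.

If not (x > 3), then not (x + 5 > 8).


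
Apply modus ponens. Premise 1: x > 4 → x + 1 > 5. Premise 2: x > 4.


Modus ponens: from (P → Q) and P, infer Q.
P = 'x > 4' is asserted, and P → Q holds, so Q follows.

x + 1 > 5.


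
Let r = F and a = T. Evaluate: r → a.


Implication is false only when antecedent is true and consequent is false.
Substitute: r=F, a=T.
F → T evaluates to T.

T


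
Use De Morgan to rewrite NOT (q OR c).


De Morgan: the negation of a disjunction is the conjunction of the negations.
Distribute NOT across OR, flipping it to AND, and negate each literal.

(NOT q) AND (NOT c)


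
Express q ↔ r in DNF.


Step 1: q ↔ r is true exactly when both agree: (q ∧ r) ∨ (¬q ∧ ¬r).

(q ∧ r) ∨ ((¬q) ∧ (¬r))


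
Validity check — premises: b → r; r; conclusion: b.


This is affirming the consequent (fallacy). There exist truth assignments where the premises are all true but the conclusion is false.

Invalid.


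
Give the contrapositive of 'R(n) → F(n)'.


The contrapositive of (P → Q) is (¬Q → ¬P); it is logically equivalent to the original.
Here P = 'R(n)' and Q = 'F(n)'.

If not (F(n)), then not (R(n)).


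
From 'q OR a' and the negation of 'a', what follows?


Disjunctive syllogism: from (P ∨ Q) and ¬P, infer Q.
One disjunct, 'a', is ruled out; the other must hold.

q


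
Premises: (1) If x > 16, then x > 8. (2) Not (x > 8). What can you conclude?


Modus tollens: from (P → Q) and ¬Q, infer ¬P.
Q = 'x > 8' is denied; since P → Q, P must also fail.

Not (x > 16).


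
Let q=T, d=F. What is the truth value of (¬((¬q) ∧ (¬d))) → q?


Substitute q=T, d=F:
¬q = F
¬d = T
(¬q) ∧ (¬d) = F ∧ T = F
¬((¬q) ∧ (¬d)) = T
(¬((¬q) ∧ (¬d))) → q = T → T = T

T


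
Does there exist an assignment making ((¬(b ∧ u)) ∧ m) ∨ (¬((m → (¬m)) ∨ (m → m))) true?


Search for a satisfying assignment over {b, m, u}.
Try b=F, m=T, u=F: the formula evaluates to T.
A satisfying assignment exists.

Satisfiable.


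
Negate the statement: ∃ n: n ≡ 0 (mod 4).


¬(∀ x: φ) = ∃ x: ¬φ, and ¬(∃ x: φ) = ∀ x: ¬φ.
Apply to the existential statement.

∀ n: ¬(n ≡ 0 (mod 4))


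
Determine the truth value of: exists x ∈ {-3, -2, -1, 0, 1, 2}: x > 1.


Evaluate the predicate on each element: -3:False, -2:False, -1:False, 0:False, 1:False, 2:True.
Witness x = 2 satisfies the predicate.

True


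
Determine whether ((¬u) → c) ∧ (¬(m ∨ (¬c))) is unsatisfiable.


Truth table over {c, m, u}:
c | m | u | φ
-------------
F | F | F | F
T | F | F | T
F | T | F | F
T | T | F | F
F | F | T | F
T | F | T | T
F | T | T | F
T | T | T | F
Satisfying assignment at row 2: c=T, m=F, u=F gives T.

No, it is not a contradiction.


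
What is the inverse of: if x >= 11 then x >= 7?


The inverse of (P → Q) is (¬P → ¬Q). It is equivalent to the converse, not to the original.
Here P = 'x >= 11' and Q = 'x >= 7'.

If not (x >= 11), then not (x >= 7).


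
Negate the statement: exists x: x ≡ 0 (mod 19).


¬(forall x: φ) = exists x: ¬φ, and ¬(exists x: φ) = forall x: ¬φ.
Apply to the existential statement.

forall x: ~(x ≡ 0 (mod 19))


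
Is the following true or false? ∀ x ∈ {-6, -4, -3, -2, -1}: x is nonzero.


Evaluate the predicate on each element: -6:T, -4:T, -3:T, -2:T, -1:T.
Every element satisfies the predicate.

T


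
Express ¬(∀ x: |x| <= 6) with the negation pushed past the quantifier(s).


¬(∀ x: φ) = ∃ x: ¬φ, and ¬(∃ x: φ) = ∀ x: ¬φ.
Apply to the universal statement.

∃ x: ¬(|x| <= 6)


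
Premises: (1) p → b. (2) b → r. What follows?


Hypothetical syllogism: from (P → Q) and (Q → R), infer (P → R).
Chain the two implications through the shared middle term 'b'.

p → r


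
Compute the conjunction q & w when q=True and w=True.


Conjunction is true only when both operands are true.
Substitute: q=True, w=True.
True & True evaluates to True.

True


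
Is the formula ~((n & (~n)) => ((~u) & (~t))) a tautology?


Build the truth table over {n, t, u}:
n | t | u | φ
-------------
False | False | False | False
True | False | False | False
False | True | False | False
True | True | False | False
False | False | True | False
True | False | True | False
False | True | True | False
True | True | True | False
Counterexample at row 1: with n=False, t=False, u=False, the formula is False.

No, it is not a tautology.


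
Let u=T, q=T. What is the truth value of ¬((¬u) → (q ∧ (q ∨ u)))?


Substitute u=T, q=T:
¬u = F
q ∨ u = T ∨ T = T
q ∧ (q ∨ u) = T ∧ T = T
(¬u) → (q ∧ (q ∨ u)) = F → T = T
¬((¬u) → (q ∧ (q ∨ u))) = F

F


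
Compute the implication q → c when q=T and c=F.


Implication is false only when antecedent is true and consequent is false.
Substitute: q=T, c=F.
T → F evaluates to F.

F


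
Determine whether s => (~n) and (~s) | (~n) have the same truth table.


Compare truth tables:
n | s | φ | ψ
-------------
False | False | True | True
True | False | True | True
False | True | True | True
True | True | False | False
The columns φ and ψ agree on every row.

Yes, they are logically equivalent.


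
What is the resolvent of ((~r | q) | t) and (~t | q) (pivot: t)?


The clauses contain complementary literals t and ~t.
Resolution eliminates this pair and disjoins the remaining literals (merging duplicates).

(~r | q)


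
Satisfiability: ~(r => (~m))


Search for a satisfying assignment over {m, r}.
Try m=True, r=True: the formula evaluates to True.
A satisfying assignment exists.

Satisfiable.


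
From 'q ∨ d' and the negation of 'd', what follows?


Disjunctive syllogism: from (P ∨ Q) and ¬P, infer Q.
One disjunct, 'd', is ruled out; the other must hold.

q


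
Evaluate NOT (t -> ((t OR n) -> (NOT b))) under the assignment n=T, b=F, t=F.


Substitute n=T, b=F, t=F:
t OR n = F OR T = T
NOT b = T
(t OR n) -> (NOT b) = T -> T = T
t -> ((t OR n) -> (NOT b)) = F -> T = T
NOT (t -> ((t OR n) -> (NOT b))) = F

F


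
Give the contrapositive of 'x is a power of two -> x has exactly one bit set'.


The contrapositive of (P → Q) is (¬Q → ¬P); it is logically equivalent to the original.
Here P = 'x is a power of two' and Q = 'x has exactly one bit set'.

If not (x has exactly one bit set), then not (x is a power of two).


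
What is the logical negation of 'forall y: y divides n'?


¬(forall x: φ) = exists x: ¬φ, and ¬(exists x: φ) = forall x: ¬φ.
Apply to the universal statement.

exists y: ~(y divides n)


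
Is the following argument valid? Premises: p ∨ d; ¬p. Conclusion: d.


This matches the form of disjunctive syllogism: the conclusion follows in every model of the premises.

Valid.


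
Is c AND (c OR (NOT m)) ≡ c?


Compare truth tables:
c | m | φ | ψ
-------------
F | F | F | F
T | F | T | T
F | T | F | F
T | T | T | T
The columns φ and ψ agree on every row.

Yes, they are logically equivalent.


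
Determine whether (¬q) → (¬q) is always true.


Build the truth table over {q}:
q | φ
-----
F | T
T | T
Every row evaluates to true.

Yes, it is a tautology.


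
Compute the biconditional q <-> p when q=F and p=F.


Biconditional is true when both operands have the same truth value.
Substitute: q=F, p=F.
F <-> F evaluates to T.

T


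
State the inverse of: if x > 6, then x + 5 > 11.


The inverse of (P → Q) is (¬P → ¬Q). It is equivalent to the converse, not to the original.
Here P = 'x > 6' and Q = 'x + 5 > 11'.

If not (x > 6), then not (x + 5 > 11).


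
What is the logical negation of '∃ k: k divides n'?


¬(∀ x: φ) = ∃ x: ¬φ, and ¬(∃ x: φ) = ∀ x: ¬φ.
Apply to the existential statement.

∀ k: ¬(k divides n)


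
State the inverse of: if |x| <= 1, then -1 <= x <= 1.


The inverse of (P → Q) is (¬P → ¬Q). It is equivalent to the converse, not to the original.
Here P = '|x| <= 1' and Q = '-1 <= x <= 1'.

If not (|x| <= 1), then not (-1 <= x <= 1).


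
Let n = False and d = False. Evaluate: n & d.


Conjunction is true only when both operands are true.
Substitute: n=False, d=False.
False & False evaluates to False.

False


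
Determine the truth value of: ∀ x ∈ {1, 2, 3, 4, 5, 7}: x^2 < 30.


Evaluate the predicate on each element: 1:T, 2:T, 3:T, 4:T, 5:T, 7:F.
Counterexample x = 7 fails the predicate.

F


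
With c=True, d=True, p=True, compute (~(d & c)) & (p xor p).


Substitute c=True, d=True, p=True:
d & c = True & True = True
~(d & c) = False
p xor p = True xor True = False
(~(d & c)) & (p xor p) = False & False = False

False


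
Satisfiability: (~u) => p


Search for a satisfying assignment over {p, u}.
Try p=True, u=False: the formula evaluates to True.
A satisfying assignment exists.

Satisfiable.


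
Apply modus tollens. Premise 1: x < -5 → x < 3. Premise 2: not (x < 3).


Modus tollens: from (P → Q) and ¬Q, infer ¬P.
Q = 'x < 3' is denied; since P → Q, P must also fail.

Not (x < -5).


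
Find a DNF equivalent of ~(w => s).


Step 1: Rewrite implication then negate: ¬(¬w ∨ s) = w ∧ ¬s.

w & (~s)


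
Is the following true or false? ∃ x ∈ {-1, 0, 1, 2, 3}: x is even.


Evaluate the predicate on each element: -1:F, 0:T, 1:F, 2:T, 3:F.
Witness x = 0 satisfies the predicate.

T


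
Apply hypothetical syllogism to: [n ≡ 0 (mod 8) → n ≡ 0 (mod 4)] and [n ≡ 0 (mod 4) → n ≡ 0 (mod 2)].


Hypothetical syllogism: from (P → Q) and (Q → R), infer (P → R).
Chain the two implications through the shared middle term 'n ≡ 0 (mod 4)'.

n ≡ 0 (mod 8) → n ≡ 0 (mod 2)


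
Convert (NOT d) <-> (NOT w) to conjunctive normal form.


Step 1: Rewrite (¬d) ↔ (¬w) as ((¬d) → (¬w)) ∧ ((¬w) → (¬d)).
Step 2: Rewrite each implication as a disjunction.
Step 3: Eliminate any double negations (¬¬X = X).

(d OR (NOT w)) AND (w OR (NOT d))


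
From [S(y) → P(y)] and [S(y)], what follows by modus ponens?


Modus ponens: from (P → Q) and P, infer Q.
P = 'S(y)' is asserted, and P → Q holds, so Q follows.

P(y).


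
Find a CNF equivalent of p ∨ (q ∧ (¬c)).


Step 1: Distribute ∨ over ∧: p ∨ (q ∧ (¬c)) = (p ∨ q) ∧ (p ∨ (¬c)).

(p ∨ q) ∧ (p ∨ (¬c))


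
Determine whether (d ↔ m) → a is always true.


Build the truth table over {a, d, m}:
a | d | m | φ
-------------
F | F | F | F
T | F | F | T
F | T | F | T
T | T | F | T
F | F | T | T
T | F | T | T
F | T | T | F
T | T | T | T
Counterexample at row 1: with a=F, d=F, m=F, the formula is F.

No, it is not a tautology.


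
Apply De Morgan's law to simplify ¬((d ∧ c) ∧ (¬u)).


De Morgan: the negation of a conjunction is the disjunction of the negations.
Distribute ¬ across ∧, flipping it to ∨, and negate each literal.

((¬d) ∨ (¬c)) ∨ u


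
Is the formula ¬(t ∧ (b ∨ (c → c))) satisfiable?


Search for a satisfying assignment over {b, c, t}.
Try b=F, c=F, t=F: the formula evaluates to T.
A satisfying assignment exists.

Satisfiable.


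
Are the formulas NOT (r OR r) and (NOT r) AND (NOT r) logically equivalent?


Compare truth tables:
r | φ | ψ
---------
F | T | T
T | F | F
The columns φ and ψ agree on every row.

Yes, they are logically equivalent.


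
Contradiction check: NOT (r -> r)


Truth table over {r}:
r | φ
-----
F | F
T | F
Every row is false.

Yes, it is a contradiction.


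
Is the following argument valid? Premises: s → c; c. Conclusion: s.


This is affirming the consequent (fallacy). There exist truth assignments where the premises are all true but the conclusion is false.

Invalid.


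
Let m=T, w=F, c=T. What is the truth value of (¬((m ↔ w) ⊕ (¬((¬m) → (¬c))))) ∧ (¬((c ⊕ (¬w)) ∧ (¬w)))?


Substitute m=T, w=F, c=T:
… (earlier sub-steps elided)
(¬m) → (¬c) = F → F = T
¬((¬m) → (¬c)) = F
(m ↔ w) ⊕ (¬((¬m) → (¬c))) = F ⊕ F = F
¬((m ↔ w) ⊕ (¬((¬m) → (¬c)))) = T
¬w = T
c ⊕ (¬w) = T ⊕ T = F
¬w = T
(c ⊕ (¬w)) ∧ (¬w) = F ∧ T = F
¬((c ⊕ (¬w)) ∧ (¬w)) = T
(¬((m ↔ w) ⊕ (¬((¬m) → (¬c))))) ∧ (¬((c ⊕ (¬w)) ∧ (¬w))) = T ∧ T = T

T


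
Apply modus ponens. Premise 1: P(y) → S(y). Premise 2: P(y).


Modus ponens: from (P → Q) and P, infer Q.
P = 'P(y)' is asserted, and P → Q holds, so Q follows.

S(y).


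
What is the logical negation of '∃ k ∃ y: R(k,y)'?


Negation flips each quantifier (∀↔∃) and negates the inner predicate.
¬(∃ k ∃ y: φ) = ∀ k ∀ y: ¬φ.

∀ k ∀ y: ¬(R(k,y))


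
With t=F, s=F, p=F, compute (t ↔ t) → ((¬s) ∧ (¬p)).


Substitute t=F, s=F, p=F:
t ↔ t = F ↔ F = T
¬s = T
¬p = T
(¬s) ∧ (¬p) = T ∧ T = T
(t ↔ t) → ((¬s) ∧ (¬p)) = T → T = T

T


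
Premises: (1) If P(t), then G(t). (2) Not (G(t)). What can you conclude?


Modus tollens: from (P → Q) and ¬Q, infer ¬P.
Q = 'G(t)' is denied; since P → Q, P must also fail.

Not (P(t)).


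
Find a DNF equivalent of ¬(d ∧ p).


Step 1: Apply De Morgan: ¬(d ∧ p) = ¬d ∨ ¬p.

(¬d) ∨ (¬p)


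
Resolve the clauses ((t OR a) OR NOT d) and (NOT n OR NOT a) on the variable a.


The clauses contain complementary literals a and NOTa.
Resolution eliminates this pair and disjoins the remaining literals (merging duplicates).

((NOT d OR t) OR NOT n)


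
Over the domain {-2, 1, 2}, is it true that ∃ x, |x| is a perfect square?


Evaluate the predicate on each element: -2:F, 1:T, 2:F.
Witness x = 1 satisfies the predicate.

T


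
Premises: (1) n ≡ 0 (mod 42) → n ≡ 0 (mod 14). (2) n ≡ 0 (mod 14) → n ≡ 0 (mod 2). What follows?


Hypothetical syllogism: from (P → Q) and (Q → R), infer (P → R).
Chain the two implications through the shared middle term 'n ≡ 0 (mod 14)'.

n ≡ 0 (mod 42) → n ≡ 0 (mod 2)


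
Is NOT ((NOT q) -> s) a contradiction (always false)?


Truth table over {q, s}:
q | s | φ
---------
F | F | T
T | F | F
F | T | F
T | T | F
Satisfying assignment at row 1: q=F, s=F gives T.

No, it is not a contradiction.


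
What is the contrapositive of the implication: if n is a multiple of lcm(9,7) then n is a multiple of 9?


The contrapositive of (P → Q) is (¬Q → ¬P); it is logically equivalent to the original.
Here P = 'n is a multiple of lcm(9,7)' and Q = 'n is a multiple of 9'.

If not (n is a multiple of 9), then not (n is a multiple of lcm(9,7)).


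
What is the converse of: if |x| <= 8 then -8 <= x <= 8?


The converse of (P → Q) is (Q → P). It is not in general equivalent to the original.
Here P = '|x| <= 8' and Q = '-8 <= x <= 8'.

If -8 <= x <= 8, then |x| <= 8.


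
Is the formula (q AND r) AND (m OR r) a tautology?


Build the truth table over {m, q, r}:
m | q | r | φ
-------------
F | F | F | F
T | F | F | F
F | T | F | F
T | T | F | F
F | F | T | F
T | F | T | F
F | T | T | T
T | T | T | T
Counterexample at row 1: with m=F, q=F, r=F, the formula is F.

No, it is not a tautology.


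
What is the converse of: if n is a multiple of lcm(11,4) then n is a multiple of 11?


The converse of (P → Q) is (Q → P). It is not in general equivalent to the original.
Here P = 'n is a multiple of lcm(11,4)' and Q = 'n is a multiple of 11'.

If n is a multiple of 11, then n is a multiple of lcm(11,4).


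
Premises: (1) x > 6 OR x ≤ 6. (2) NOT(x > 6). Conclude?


Disjunctive syllogism: from (P ∨ Q) and ¬P, infer Q.
One disjunct, 'x > 6', is ruled out; the other must hold.

x ≤ 6


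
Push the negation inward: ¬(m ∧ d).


De Morgan: the negation of a conjunction is the disjunction of the negations.
Distribute ¬ across ∧, flipping it to ∨, and negate each literal.

(¬m) ∨ (¬d)


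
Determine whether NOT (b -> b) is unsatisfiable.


Truth table over {b}:
b | φ
-----
F | F
T | F
Every row is false.

Yes, it is a contradiction.


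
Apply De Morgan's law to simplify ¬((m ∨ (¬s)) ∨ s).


De Morgan: the negation of a disjunction is the conjunction of the negations.
Distribute ¬ across ∨, flipping it to ∧, and negate each literal.

((¬m) ∧ s) ∧ (¬s)


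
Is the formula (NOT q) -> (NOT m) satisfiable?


Search for a satisfying assignment over {m, q}.
Try m=F, q=F: the formula evaluates to T.
A satisfying assignment exists.

Satisfiable.


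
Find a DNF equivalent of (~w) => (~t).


Step 1: Rewrite (¬w) → (¬t) as ¬(¬w) ∨ (¬t).
Step 2: Eliminate any double negations (¬¬X = X).

w | (~t)


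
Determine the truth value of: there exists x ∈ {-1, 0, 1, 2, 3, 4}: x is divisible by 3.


Evaluate the predicate on each element: -1:F, 0:T, 1:F, 2:F, 3:T, 4:F.
Witness x = 0 satisfies the predicate.

T


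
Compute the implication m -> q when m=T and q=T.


Implication is false only when antecedent is true and consequent is false.
Substitute: m=T, q=T.
T -> T evaluates to T.

T


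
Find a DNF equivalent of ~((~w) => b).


Step 1: Rewrite implication then negate: ¬(¬(¬w) ∨ b) = (¬w) ∧ ¬b.

(~w) & (~b)


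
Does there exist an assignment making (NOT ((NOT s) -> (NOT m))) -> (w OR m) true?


Search for a satisfying assignment over {m, s, w}.
Try m=F, s=F, w=F: the formula evaluates to T.
A satisfying assignment exists.

Satisfiable.


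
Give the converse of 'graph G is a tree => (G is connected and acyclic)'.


The converse of (P → Q) is (Q → P). It is not in general equivalent to the original.
Here P = 'graph G is a tree' and Q = '(G is connected and acyclic)'.

If (G is connected and acyclic), then graph G is a tree.


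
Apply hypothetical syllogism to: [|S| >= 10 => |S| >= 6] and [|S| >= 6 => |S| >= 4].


Hypothetical syllogism: from (P → Q) and (Q → R), infer (P → R).
Chain the two implications through the shared middle term '|S| >= 6'.

|S| >= 10 => |S| >= 4


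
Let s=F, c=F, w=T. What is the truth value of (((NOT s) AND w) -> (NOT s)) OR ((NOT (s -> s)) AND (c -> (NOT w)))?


Substitute s=F, c=F, w=T:
NOT s = T
(NOT s) AND w = T AND T = T
NOT s = T
((NOT s) AND w) -> (NOT s) = T -> T = T
s -> s = F -> F = T
NOT (s -> s) = F
NOT w = F
c -> (NOT w) = F -> F = T
(NOT (s -> s)) AND (c -> (NOT w)) = F AND T = F
(((NOT s) AND w) -> (NOT s)) OR ((NOT (s -> s)) AND (c -> (NOT w))) = T OR F = T

T


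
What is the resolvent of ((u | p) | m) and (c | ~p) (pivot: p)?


The clauses contain complementary literals p and ~p.
Resolution eliminates this pair and disjoins the remaining literals (merging duplicates).

((m | u) | c)


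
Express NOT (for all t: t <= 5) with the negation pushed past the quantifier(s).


¬(for all x: φ) = there exists x: ¬φ, and ¬(there exists x: φ) = for all x: ¬φ.
Apply to the universal statement.

there exists t: NOT(t <= 5)


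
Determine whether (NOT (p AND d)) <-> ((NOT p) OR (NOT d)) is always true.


Build the truth table over {d, p}:
d | p | φ
---------
F | F | T
T | F | T
F | T | T
T | T | T
Every row evaluates to true.

Yes, it is a tautology.


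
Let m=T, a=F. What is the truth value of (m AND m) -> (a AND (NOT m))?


Substitute m=T, a=F:
m AND m = T AND T = T
NOT m = F
a AND (NOT m) = F AND F = F
(m AND m) -> (a AND (NOT m)) = T -> F = F

F


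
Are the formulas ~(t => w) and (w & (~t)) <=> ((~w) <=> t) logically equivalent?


Compare truth tables:
t | w | φ | ψ
-------------
False | False | False | True
True | False | True | False
False | True | False | True
True | True | False | True
They differ at row 1 (t=False, w=False): φ=False but ψ=True.

No, they are not logically equivalent.


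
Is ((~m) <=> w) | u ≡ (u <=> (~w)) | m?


Compare truth tables:
m | u | w | φ | ψ
-----------------
False | False | False | False | False
True | False | False | True | True
False | True | False | True | True
True | True | False | True | True
False | False | True | True | True
True | False | True | False | True
False | True | True | True | False
True | True | True | True | True
They differ at row 6 (m=True, u=False, w=True): φ=False but ψ=True.

No, they are not logically equivalent.


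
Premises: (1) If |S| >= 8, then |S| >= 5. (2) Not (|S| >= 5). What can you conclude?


Modus tollens: from (P → Q) and ¬Q, infer ¬P.
Q = '|S| >= 5' is denied; since P → Q, P must also fail.

Not (|S| >= 8).


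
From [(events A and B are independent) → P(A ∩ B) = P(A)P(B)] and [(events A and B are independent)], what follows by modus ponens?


Modus ponens: from (P → Q) and P, infer Q.
P = '(events A and B are independent)' is asserted, and P → Q holds, so Q follows.

P(A ∩ B) = P(A)P(B).


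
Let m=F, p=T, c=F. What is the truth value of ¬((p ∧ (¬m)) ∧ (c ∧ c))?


Substitute m=F, p=T, c=F:
¬m = T
p ∧ (¬m) = T ∧ T = T
c ∧ c = F ∧ F = F
(p ∧ (¬m)) ∧ (c ∧ c) = T ∧ F = F
¬((p ∧ (¬m)) ∧ (c ∧ c)) = T

T


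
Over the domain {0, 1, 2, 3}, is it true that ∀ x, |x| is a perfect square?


Evaluate the predicate on each element: 0:T, 1:T, 2:F, 3:F.
Counterexample x = 2 fails the predicate.

F


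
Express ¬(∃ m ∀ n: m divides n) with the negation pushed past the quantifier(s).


Negation flips each quantifier (∀↔∃) and negates the inner predicate.
¬(∃ m ∀ n: φ) = ∀ m ∃ n: ¬φ.

∀ m ∃ n: ¬(m divides n)


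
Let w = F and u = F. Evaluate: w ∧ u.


Conjunction is true only when both operands are true.
Substitute: w=F, u=F.
F ∧ F evaluates to F.

F


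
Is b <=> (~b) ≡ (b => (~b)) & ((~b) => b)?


Compare truth tables:
b | φ | ψ
---------
False | False | False
True | False | False
The columns φ and ψ agree on every row.

Yes, they are logically equivalent.


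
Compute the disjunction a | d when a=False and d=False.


Disjunction is false only when both operands are false.
Substitute: a=False, d=False.
False | False evaluates to False.

False


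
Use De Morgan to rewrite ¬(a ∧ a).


De Morgan: the negation of a conjunction is the disjunction of the negations.
Distribute ¬ across ∧, flipping it to ∨, and negate each literal.

(¬a) ∨ (¬a)


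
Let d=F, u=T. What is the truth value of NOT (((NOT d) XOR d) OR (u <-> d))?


Substitute d=F, u=T:
NOT d = T
(NOT d) XOR d = T XOR F = T
u <-> d = T <-> F = F
((NOT d) XOR d) OR (u <-> d) = T OR F = T
NOT (((NOT d) XOR d) OR (u <-> d)) = F

F


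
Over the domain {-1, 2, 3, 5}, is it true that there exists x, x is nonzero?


Evaluate the predicate on each element: -1:T, 2:T, 3:T, 5:T.
Witness x = -1 satisfies the predicate.

T


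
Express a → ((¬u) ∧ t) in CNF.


Step 1: Rewrite a → ((¬u) ∧ t) as ¬a ∨ ((¬u) ∧ t).
Step 2: Distribute ∨ over ∧.

((¬a) ∨ (¬u)) ∧ ((¬a) ∨ t)


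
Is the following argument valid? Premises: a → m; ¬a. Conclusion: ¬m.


This is denying the antecedent (fallacy). There exist truth assignments where the premises are all true but the conclusion is false.

Invalid.


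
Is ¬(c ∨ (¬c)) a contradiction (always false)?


Truth table over {c}:
c | φ
-----
F | F
T | F
Every row is false.

Yes, it is a contradiction.


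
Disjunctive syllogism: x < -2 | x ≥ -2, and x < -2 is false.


Disjunctive syllogism: from (P ∨ Q) and ¬P, infer Q.
One disjunct, 'x < -2', is ruled out; the other must hold.

x ≥ -2


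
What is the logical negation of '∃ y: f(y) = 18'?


¬(∀ x: φ) = ∃ x: ¬φ, and ¬(∃ x: φ) = ∀ x: ¬φ.
Apply to the existential statement.

∀ y: ¬(f(y) = 18)


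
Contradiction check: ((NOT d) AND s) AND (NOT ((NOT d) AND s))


Truth table over {d, s}:
d | s | φ
---------
F | F | F
T | F | F
F | T | F
T | T | F
Every row is false.

Yes, it is a contradiction.


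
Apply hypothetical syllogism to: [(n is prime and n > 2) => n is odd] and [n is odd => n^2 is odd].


Hypothetical syllogism: from (P → Q) and (Q → R), infer (P → R).
Chain the two implications through the shared middle term 'n is odd'.

(n is prime and n > 2) => n^2 is odd
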